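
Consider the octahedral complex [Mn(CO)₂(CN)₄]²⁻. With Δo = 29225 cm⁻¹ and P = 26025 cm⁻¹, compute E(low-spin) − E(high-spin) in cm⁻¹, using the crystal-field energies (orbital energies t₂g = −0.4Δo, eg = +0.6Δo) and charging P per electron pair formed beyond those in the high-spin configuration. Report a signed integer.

-6400

Ligand charges: 2×(+0) from CO and 4×(-1) from CN⁻ sum to -4; with overall charge -2, Mn is +2.
Mn sits in group 7; removing 2 electrons leaves Mn²⁺ with 7 − 2 = 5 d electrons.
High-spin: t₂g³ eg², CFSE = 0.0Δo = 0 cm⁻¹.
Low-spin: t₂g⁵ eg⁰, orbital CFSE = -2.0Δo = -58450 cm⁻¹; plus 2 excess pairs × P = +52050 cm⁻¹; total -6400 cm⁻¹.
E(LS) − E(HS) = -6400 − (0) = -6400 cm⁻¹.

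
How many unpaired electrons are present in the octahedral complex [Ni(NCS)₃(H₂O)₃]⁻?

Ligand charges: 3×(-1) from NCS⁻ and 3×(+0) from H₂O sum to -3; with overall charge -1, Ni is +2.
Ni sits in group 10; removing 2 electrons leaves Ni²⁺ with 10 − 2 = 8 d electrons.
Configuration: t2g^6 e_g^2, giving 2 unpaired electrons.

2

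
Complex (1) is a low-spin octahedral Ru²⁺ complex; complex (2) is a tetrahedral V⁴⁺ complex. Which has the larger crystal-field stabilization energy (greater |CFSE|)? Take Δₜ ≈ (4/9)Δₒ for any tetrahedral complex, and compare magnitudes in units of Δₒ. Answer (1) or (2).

(1): Group 8 minus oxidation state +2 gives a d⁶ configuration for Ru²⁺; t₂g⁶ eg⁰, CFSE = -2.4Δₒ.
(2): V is in group 5, so V⁴⁺ is d¹ (5 − 4 = 1); Tetrahedral splitting is small, so the complex is high-spin; e^1 t2^0, CFSE = -0.6Δₜ ≈ -0.27Δₒ.
So (1) has the larger |CFSE|.

(1)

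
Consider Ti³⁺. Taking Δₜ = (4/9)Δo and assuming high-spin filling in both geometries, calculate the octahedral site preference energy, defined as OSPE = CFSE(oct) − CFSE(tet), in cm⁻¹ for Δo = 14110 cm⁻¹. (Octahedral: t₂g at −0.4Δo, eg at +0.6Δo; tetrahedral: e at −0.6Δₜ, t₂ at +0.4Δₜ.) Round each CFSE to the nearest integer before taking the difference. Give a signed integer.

-1881

Group 4 minus oxidation state +3 gives a d¹ configuration for Ti³⁺.
Octahedral (high-spin): t2g^1 e_g^0, CFSE = 1(−0.4) + 0(+0.6) = -0.4Δo = -0.4 × 14110 = -5644 cm⁻¹.
In a tetrahedral site the filling is e^1 t2^0: CFSE(tet) = -0.6Δₜ = -0.6 × (4/9)(14110) = -3763 cm⁻¹.
OSPE = -5644 − (-3763) = -1881 cm⁻¹.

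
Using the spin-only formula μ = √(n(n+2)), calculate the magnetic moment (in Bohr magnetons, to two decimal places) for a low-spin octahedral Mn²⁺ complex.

Mn sits in group 7; removing 2 electrons leaves Mn²⁺ with 7 − 2 = 5 d electrons.
Configuration: t₂g⁵ eg⁰ → 1 unpaired electron.
μ(spin-only) = √[1(1+2)] = √3 ≈ 1.73 Bohr magnetons.

1.73 Bohr magnetons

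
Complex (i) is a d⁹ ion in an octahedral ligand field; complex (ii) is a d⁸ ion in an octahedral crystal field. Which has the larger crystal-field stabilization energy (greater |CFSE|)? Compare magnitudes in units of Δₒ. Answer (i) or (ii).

(ii)

(i): t2g^6 e_g^3, CFSE = -0.6Δₒ.
(ii): For octahedral d⁸ the high- and low-spin configurations coincide; t₂g⁶ eg², CFSE = -1.2Δₒ.
So (ii) has the larger |CFSE|.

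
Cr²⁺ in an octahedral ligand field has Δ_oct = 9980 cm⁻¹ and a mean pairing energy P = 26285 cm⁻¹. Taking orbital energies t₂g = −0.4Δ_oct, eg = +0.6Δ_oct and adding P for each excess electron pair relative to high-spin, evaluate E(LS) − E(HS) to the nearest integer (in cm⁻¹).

16305

Cr sits in group 6; removing 2 electrons leaves Cr²⁺ with 6 − 2 = 4 d electrons.
In the high-spin limit (t₂g³ eg¹) the orbital term is -0.6Δ_oct = -5988 cm⁻¹, with no excess pairing.
Low-spin: t₂g⁴ eg⁰, orbital CFSE = -1.6Δ_oct = -15968 cm⁻¹; plus 1 excess pair × P = +26285 cm⁻¹; total 10317 cm⁻¹.
Thus E(LS) − E(HS) = 16305 cm⁻¹.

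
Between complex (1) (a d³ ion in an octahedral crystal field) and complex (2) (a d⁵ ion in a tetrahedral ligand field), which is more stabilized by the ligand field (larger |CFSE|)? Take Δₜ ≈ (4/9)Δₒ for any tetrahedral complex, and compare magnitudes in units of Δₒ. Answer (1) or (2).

(1): t₂g³ eg⁰, CFSE = -1.2Δₒ.
(2): Tetrahedral fields are weak (Δₜ ≈ 4/9 Δₒ), so electrons fill high-spin; e^2 t2^3, CFSE = 0.0Δₜ ≈ 0.00Δₒ.
So (1) has the larger |CFSE|.

(1)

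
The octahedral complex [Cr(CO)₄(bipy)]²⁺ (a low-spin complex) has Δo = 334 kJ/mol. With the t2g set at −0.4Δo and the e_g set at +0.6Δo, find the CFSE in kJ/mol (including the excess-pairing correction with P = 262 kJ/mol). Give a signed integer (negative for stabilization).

-272

Ligand charges: 4×(+0) from CO and 1×(+0) from bipy sum to +0; with overall charge +2, Cr is +2.
Cr is in group 6, so Cr²⁺ is d⁴ (6 − 2 = 4).
Configuration: t2g^4 e_g^0.
The orbital stabilization is -1.6Δo = -1.6 × 334 = -534 kJ/mol.
Relative to high-spin t2g^3 e_g^1 (0 paired), the low-spin configuration has 1 additional pair, contributing +1 × 262 = +262 kJ/mol.
Combining: -534 + 262 = -272 kJ/mol.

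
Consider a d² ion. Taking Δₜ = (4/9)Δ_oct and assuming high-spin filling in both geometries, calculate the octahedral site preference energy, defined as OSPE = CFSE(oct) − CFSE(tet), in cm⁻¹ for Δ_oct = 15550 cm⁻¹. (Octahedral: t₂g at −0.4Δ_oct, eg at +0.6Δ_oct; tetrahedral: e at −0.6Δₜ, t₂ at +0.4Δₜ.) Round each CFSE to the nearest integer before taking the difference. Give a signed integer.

Octahedral (high-spin): t₂g² eg⁰, CFSE = 2(−0.4) + 0(+0.6) = -0.8Δ_oct = -0.8 × 15550 = -12440 cm⁻¹.
Tetrahedral e² t₂⁰ gives -1.2Δₜ = -1.2 × (4/9) × 15550 = -8293 cm⁻¹.
Subtracting, OSPE = -12440 − (-8293) = -4147 cm⁻¹.

-4147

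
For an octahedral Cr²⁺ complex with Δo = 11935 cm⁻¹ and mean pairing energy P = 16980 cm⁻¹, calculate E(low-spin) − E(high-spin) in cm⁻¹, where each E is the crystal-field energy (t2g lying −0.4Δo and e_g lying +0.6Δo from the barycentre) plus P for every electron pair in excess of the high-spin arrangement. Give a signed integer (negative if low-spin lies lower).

Cr is in group 6, so Cr²⁺ is d⁴ (6 − 2 = 4).
High-spin: t2g^3 e_g^1, CFSE = -0.6Δo = -7161 cm⁻¹.
For low-spin the configuration is t2g^4 e_g^0: orbital energy -1.6 × 11935 = -19096 cm⁻¹, and 1 additional pair relative to high-spin adds 16980 cm⁻¹, giving -2116 cm⁻¹.
Thus E(LS) − E(HS) = 5045 cm⁻¹.

5045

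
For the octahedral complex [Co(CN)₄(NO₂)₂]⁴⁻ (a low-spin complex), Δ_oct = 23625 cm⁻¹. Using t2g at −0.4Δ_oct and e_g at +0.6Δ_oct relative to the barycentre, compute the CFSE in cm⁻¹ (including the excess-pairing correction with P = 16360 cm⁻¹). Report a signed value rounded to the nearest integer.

-26165

Ligand charges: 4×(-1) from CN⁻ and 2×(-1) from NO₂⁻ sum to -6; with overall charge -4, Co is +2.
Co²⁺: group 9, so d-count = 9 − 2 = 7.
Electron filling gives t2g^6 e_g^1.
The orbital stabilization is -1.8Δ_oct = -1.8 × 23625 = -42525 cm⁻¹.
Relative to high-spin t2g^5 e_g^2 (2 paired), the low-spin configuration has 1 additional pair, contributing +1 × 16360 = +16360 cm⁻¹.
Net CFSE = -42525 + 16360 = -26165 cm⁻¹.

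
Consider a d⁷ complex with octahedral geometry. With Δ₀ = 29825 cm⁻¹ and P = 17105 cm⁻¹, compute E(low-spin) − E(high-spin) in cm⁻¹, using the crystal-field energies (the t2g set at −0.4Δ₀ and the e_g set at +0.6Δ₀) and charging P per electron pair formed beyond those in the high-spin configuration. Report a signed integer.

-12720

High-spin d⁷ fills as t2g^5 e_g^2 with CFSE 5(−0.4) + 2(+0.6) = -0.8Δ₀ = -23860 cm⁻¹.
Low-spin: t2g^6 e_g^1, orbital CFSE = -1.8Δ₀ = -53685 cm⁻¹; plus 1 excess pair × P = +17105 cm⁻¹; total -36580 cm⁻¹.
Thus E(LS) − E(HS) = -12720 cm⁻¹.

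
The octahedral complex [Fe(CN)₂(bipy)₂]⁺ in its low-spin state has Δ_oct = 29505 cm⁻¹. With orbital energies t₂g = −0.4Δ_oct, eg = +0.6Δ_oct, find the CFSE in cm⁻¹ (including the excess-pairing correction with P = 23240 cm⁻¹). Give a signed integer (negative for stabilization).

-12530

Ligand charges: 2×(-1) from CN⁻ and 2×(+0) from bipy sum to -2; with overall charge +1, Fe is +3.
Fe sits in group 8; removing 3 electrons leaves Fe³⁺ with 8 − 3 = 5 d electrons.
Electron filling gives t₂g⁵ eg⁰.
The orbital stabilization is -2.0Δ_oct = -2.0 × 29505 = -59010 cm⁻¹.
Relative to high-spin t₂g³ eg² (0 paired), the low-spin configuration has 2 additional pairs, contributing +2 × 23240 = +46480 cm⁻¹.
Overall CFSE = -59010 + 46480 = -12530 cm⁻¹.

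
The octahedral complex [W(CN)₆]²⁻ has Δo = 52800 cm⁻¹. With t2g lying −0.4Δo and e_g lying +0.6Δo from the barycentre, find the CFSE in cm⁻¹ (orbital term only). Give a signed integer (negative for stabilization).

Each CN⁻ contributes -1; 6 × (-1) = -6. With overall charge -2, W is in the +4 oxidation state.
W is in group 6, so W⁴⁺ is d² (6 − 4 = 2).
Configuration: t2g^2 e_g^0.
CFSE(orbital) = 2×(-0.4Δo) + 0×(0.6Δo) = -0.8Δo; with Δo = 52800 cm⁻¹ that is -42240 cm⁻¹.

-42240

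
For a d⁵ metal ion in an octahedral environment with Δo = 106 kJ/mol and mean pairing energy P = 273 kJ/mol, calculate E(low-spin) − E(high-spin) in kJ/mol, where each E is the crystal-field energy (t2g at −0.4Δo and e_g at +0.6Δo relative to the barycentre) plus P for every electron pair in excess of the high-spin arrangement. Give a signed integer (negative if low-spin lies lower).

In the high-spin limit (t2g^3 e_g^2) the orbital term is 0.0Δo = 0 kJ/mol, with no excess pairing.
For low-spin the configuration is t2g^5 e_g^0: orbital energy -2.0 × 106 = -212 kJ/mol, and 2 additional pairs relative to high-spin add 546 kJ/mol, giving 334 kJ/mol.
Thus E(LS) − E(HS) = 334 kJ/mol.

334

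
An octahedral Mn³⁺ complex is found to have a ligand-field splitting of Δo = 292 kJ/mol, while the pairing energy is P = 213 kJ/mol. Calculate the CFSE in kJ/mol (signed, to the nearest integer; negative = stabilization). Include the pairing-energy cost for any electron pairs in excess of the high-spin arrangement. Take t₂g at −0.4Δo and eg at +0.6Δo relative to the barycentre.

-254

Group 7 minus oxidation state +3 gives a d⁴ configuration for Mn³⁺.
Since Δo = 292 kJ/mol > P = 213 kJ/mol, the complex adopts the low-spin configuration.
Filling d⁴ accordingly: t₂g⁴ eg⁰.
Orbital CFSE = -1.6Δo = -1.6 × 292 = -467 kJ/mol.
Excess pairs vs high-spin: 1 − 0 = 1; pairing cost = +213 kJ/mol.
Net CFSE = -467 + 213 = -254 kJ/mol.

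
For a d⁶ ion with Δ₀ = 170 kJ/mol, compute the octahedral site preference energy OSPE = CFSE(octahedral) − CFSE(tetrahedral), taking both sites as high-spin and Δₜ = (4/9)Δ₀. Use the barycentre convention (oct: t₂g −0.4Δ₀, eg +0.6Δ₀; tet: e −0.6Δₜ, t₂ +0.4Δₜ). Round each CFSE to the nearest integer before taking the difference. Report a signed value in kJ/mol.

-23

Octahedral high-spin t₂g⁴ eg²: CFSE = -0.4 × 170 = -68 kJ/mol.
Tetrahedral: e³ t₂³, CFSE = 3(−0.6) + 3(+0.4) = -0.6Δₜ = -0.6 × (4/9) × 170 = -45 kJ/mol.
OSPE = -68 − (-45) = -23 kJ/mol.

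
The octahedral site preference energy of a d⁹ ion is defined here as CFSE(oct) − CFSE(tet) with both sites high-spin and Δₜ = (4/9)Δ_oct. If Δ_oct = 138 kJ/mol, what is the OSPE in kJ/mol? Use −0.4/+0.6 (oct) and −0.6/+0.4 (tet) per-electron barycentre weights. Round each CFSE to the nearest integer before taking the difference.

Octahedral high-spin t₂g⁶ eg³: CFSE = -0.6 × 138 = -83 kJ/mol.
Tetrahedral e⁴ t₂⁵ gives -0.4Δₜ = -0.4 × (4/9) × 138 = -25 kJ/mol.
Subtracting, OSPE = -83 − (-25) = -58 kJ/mol.

-58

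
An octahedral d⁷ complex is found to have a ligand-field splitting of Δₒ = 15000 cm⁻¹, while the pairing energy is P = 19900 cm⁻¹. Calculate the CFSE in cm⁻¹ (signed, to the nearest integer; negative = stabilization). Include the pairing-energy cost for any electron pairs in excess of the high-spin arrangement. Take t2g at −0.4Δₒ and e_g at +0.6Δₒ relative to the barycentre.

-12000

With Δₒ < P the complex is high-spin.
Filling d⁷ accordingly: t2g^5 e_g^2.
Orbital CFSE = -0.8Δₒ = -0.8 × 15000 = -12000 cm⁻¹.
High-spin has no excess pairs, so no pairing correction applies.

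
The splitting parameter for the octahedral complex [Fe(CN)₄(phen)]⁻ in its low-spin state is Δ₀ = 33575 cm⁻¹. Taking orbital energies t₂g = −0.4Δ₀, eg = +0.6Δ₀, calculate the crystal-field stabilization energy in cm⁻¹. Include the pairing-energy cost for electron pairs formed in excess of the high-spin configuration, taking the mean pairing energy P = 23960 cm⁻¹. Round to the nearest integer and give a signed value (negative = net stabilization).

Ligand charges: 4×(-1) from CN⁻ and 1×(+0) from phen sum to -4; with overall charge -1, Fe is +3.
Group 8 minus oxidation state +3 gives a d⁵ configuration for Fe³⁺.
The d⁵ electrons fill as t₂g⁵ eg⁰.
The orbital stabilization is -2.0Δ₀ = -2.0 × 33575 = -67150 cm⁻¹.
High-spin d⁵ would be t₂g³ eg² with 0 pairs; low-spin has 2, so 2 excess pairs cost +2P = +47920 cm⁻¹.
Overall CFSE = -67150 + 47920 = -19230 cm⁻¹.

-19230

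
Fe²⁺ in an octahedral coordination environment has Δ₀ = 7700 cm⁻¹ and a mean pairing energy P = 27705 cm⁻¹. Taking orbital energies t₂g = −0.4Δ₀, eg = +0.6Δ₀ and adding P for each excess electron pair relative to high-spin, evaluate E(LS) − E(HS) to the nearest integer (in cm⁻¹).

Fe is in group 8, so Fe²⁺ is d⁶ (8 − 2 = 6).
High-spin d⁶ fills as t₂g⁴ eg² with CFSE 4(−0.4) + 2(+0.6) = -0.4Δ₀ = -3080 cm⁻¹.
Low-spin t₂g⁶ eg⁰ gives -2.4Δ₀ = -18480 cm⁻¹, but forming 2 extra pairs costs 2P = 55410 cm⁻¹, so E(LS) = -18480 + 55410 = 36930 cm⁻¹.
The difference is 36930 − (-3080) = 40010 cm⁻¹, so high-spin lies lower.

40010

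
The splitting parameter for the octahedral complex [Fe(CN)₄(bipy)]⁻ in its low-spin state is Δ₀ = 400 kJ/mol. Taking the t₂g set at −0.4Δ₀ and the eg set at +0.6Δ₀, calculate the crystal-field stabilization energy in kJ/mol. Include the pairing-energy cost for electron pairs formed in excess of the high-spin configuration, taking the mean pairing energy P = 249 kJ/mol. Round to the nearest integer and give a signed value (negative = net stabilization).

-302

Ligand charges: 4×(-1) from CN⁻ and 1×(+0) from bipy sum to -4; with overall charge -1, Fe is +3.
Fe is in group 8, so Fe³⁺ is d⁵ (8 − 3 = 5).
Electron filling gives t₂g⁵ eg⁰.
The orbital stabilization is -2.0Δ₀ = -2.0 × 400 = -800 kJ/mol.
Relative to high-spin t₂g³ eg² (0 paired), the low-spin configuration has 2 additional pairs, contributing +2 × 249 = +498 kJ/mol.
Net CFSE = -800 + 498 = -302 kJ/mol.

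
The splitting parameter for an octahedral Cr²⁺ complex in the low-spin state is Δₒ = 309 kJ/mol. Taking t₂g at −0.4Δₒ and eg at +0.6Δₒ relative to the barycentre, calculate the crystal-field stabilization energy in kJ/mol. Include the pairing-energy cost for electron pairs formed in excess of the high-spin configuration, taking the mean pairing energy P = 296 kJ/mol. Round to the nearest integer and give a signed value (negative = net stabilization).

-198

Cr is in group 6, so Cr²⁺ is d⁴ (6 − 2 = 4).
Configuration: t₂g⁴ eg⁰.
Orbital CFSE = 4(-0.4) + 0(0.6) = -1.6Δₒ = -1.6 × 309 = -494 kJ/mol.
Relative to high-spin t₂g³ eg¹ (0 paired), the low-spin configuration has 1 additional pair, contributing +1 × 296 = +296 kJ/mol.
Net CFSE = -494 + 296 = -198 kJ/mol.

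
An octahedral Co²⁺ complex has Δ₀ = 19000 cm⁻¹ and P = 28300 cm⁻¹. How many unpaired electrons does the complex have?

Co²⁺: group 9, so d-count = 9 − 2 = 7.
Δ₀ < P, so pairing is avoided: the ground state is high-spin.
Filling d⁷ accordingly: t2g^5 e_g^2.
Unpaired electrons: 3.

3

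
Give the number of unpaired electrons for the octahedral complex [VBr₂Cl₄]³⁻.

Ligand charges: 2×(-1) from Br⁻ and 4×(-1) from Cl⁻ sum to -6; with overall charge -3, V is +3.
Group 5 minus oxidation state +3 gives a d² configuration for V³⁺.
Configuration: t₂g² eg⁰, giving 2 unpaired electrons.

2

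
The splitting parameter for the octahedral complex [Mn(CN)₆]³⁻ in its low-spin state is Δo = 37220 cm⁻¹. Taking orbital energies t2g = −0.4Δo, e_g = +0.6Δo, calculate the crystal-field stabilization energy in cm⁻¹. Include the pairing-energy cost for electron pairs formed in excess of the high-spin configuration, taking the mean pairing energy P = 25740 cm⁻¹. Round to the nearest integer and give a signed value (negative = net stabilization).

-33812

Each CN⁻ contributes -1; 6 × (-1) = -6. With overall charge -3, Mn is in the +3 oxidation state.
Mn is in group 7, so Mn³⁺ is d⁴ (7 − 3 = 4).
Configuration: t2g^4 e_g^0.
Orbital CFSE = 4(-0.4) + 0(0.6) = -1.6Δo = -1.6 × 37220 = -59552 cm⁻¹.
Pairing penalty: 1 pair vs 0 in the high-spin reference → 1 extra × P = 25740 cm⁻¹.
Combining: -59552 + 25740 = -33812 cm⁻¹.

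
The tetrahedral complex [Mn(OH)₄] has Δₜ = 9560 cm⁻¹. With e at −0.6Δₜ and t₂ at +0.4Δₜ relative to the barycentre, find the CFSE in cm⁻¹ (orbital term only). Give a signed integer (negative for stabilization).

Each OH⁻ contributes -1; 4 × (-1) = -4. With overall charge +0, Mn is in the +4 oxidation state.
Group 7 minus oxidation state +4 gives a d³ configuration for Mn⁴⁺.
With tetrahedral geometry the complex is necessarily high-spin.
Electron filling gives e² t₂¹.
Orbital CFSE = 2(-0.6) + 1(0.4) = -0.8Δₜ = -0.8 × 9560 = -7648 cm⁻¹.

-7648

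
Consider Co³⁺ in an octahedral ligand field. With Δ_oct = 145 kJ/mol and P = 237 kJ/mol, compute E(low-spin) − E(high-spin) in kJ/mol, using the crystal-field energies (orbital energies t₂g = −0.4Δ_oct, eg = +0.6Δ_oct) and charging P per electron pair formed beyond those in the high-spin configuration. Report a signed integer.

Co sits in group 9; removing 3 electrons leaves Co³⁺ with 9 − 3 = 6 d electrons.
High-spin: t₂g⁴ eg², CFSE = -0.4Δ_oct = -58 kJ/mol.
Low-spin t₂g⁶ eg⁰ gives -2.4Δ_oct = -348 kJ/mol, but forming 2 extra pairs costs 2P = 474 kJ/mol, so E(LS) = -348 + 474 = 126 kJ/mol.
The difference is 126 − (-58) = 184 kJ/mol, so high-spin lies lower.

184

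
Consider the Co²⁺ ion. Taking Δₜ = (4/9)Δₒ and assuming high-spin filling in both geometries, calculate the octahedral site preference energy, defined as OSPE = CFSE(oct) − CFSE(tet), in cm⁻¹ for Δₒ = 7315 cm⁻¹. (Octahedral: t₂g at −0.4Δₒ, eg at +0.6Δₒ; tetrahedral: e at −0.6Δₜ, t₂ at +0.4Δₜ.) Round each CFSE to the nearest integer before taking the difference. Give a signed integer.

Group 9 minus oxidation state +2 gives a d⁷ configuration for Co²⁺.
Octahedral high-spin t₂g⁵ eg²: CFSE = -0.8 × 7315 = -5852 cm⁻¹.
In a tetrahedral site the filling is e⁴ t₂³: CFSE(tet) = -1.2Δₜ = -1.2 × (4/9)(7315) = -3901 cm⁻¹.
OSPE = -5852 − (-3901) = -1951 cm⁻¹.

-1951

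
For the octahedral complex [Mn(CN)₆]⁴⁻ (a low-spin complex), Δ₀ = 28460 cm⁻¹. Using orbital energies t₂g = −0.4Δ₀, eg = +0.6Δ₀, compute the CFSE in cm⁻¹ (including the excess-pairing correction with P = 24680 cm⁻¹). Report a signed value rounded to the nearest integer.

Each CN⁻ contributes -1; 6 × (-1) = -6. With overall charge -4, Mn is in the +2 oxidation state.
Mn²⁺: group 7, so d-count = 7 − 2 = 5.
Electron filling gives t₂g⁵ eg⁰.
Orbital CFSE = 5(-0.4) + 0(0.6) = -2.0Δ₀ = -2.0 × 28460 = -56920 cm⁻¹.
High-spin d⁵ would be t₂g³ eg² with 0 pairs; low-spin has 2, so 2 excess pairs cost +2P = +49360 cm⁻¹.
Net CFSE = -56920 + 49360 = -7560 cm⁻¹.

-7560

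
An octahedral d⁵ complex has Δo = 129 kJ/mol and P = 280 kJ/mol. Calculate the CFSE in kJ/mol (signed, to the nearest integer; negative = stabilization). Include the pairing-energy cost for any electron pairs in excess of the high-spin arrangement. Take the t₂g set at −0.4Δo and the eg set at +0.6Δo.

0

With Δo < P the complex is high-spin.
Configuration: t₂g³ eg².
Orbital CFSE = 0.0Δo = 0.0 × 129 = 0 kJ/mol.
High-spin has no excess pairs, so no pairing correction applies.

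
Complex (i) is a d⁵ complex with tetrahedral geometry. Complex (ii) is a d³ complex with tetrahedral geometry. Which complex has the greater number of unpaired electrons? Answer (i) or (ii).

(i)

(i): Tetrahedral splitting is small, so the complex is high-spin; e² t₂³ → 5 unpaired.
(ii): Tetrahedral fields are weak (Δₜ ≈ 4/9 Δₒ), so electrons fill high-spin; e² t₂¹ → 3 unpaired.
So (i) has more unpaired electrons.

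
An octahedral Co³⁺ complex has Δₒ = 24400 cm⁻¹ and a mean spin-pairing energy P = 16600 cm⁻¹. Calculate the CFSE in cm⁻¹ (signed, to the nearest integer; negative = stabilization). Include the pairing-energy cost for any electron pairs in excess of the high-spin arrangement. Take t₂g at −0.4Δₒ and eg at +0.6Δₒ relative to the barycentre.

-25360

Group 9 minus oxidation state +3 gives a d⁶ configuration for Co³⁺.
With Δₒ > P the complex is low-spin.
That gives t₂g⁶ eg⁰.
Orbital CFSE = -2.4Δₒ = -2.4 × 24400 = -58560 cm⁻¹.
Excess pairs vs high-spin: 3 − 1 = 2; pairing cost = +33200 cm⁻¹.
Net CFSE = -58560 + 33200 = -25360 cm⁻¹.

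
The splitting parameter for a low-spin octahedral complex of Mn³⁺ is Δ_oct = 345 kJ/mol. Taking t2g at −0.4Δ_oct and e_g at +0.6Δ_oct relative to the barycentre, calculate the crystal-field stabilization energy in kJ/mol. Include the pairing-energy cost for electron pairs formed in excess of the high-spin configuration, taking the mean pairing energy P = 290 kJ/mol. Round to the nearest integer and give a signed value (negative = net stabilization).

Mn³⁺: group 7, so d-count = 7 − 3 = 4.
Configuration: t2g^4 e_g^0.
Orbital CFSE = 4(-0.4) + 0(0.6) = -1.6Δ_oct = -1.6 × 345 = -552 kJ/mol.
Relative to high-spin t2g^3 e_g^1 (0 paired), the low-spin configuration has 1 additional pair, contributing +1 × 290 = +290 kJ/mol.
Net CFSE = -552 + 290 = -262 kJ/mol.

-262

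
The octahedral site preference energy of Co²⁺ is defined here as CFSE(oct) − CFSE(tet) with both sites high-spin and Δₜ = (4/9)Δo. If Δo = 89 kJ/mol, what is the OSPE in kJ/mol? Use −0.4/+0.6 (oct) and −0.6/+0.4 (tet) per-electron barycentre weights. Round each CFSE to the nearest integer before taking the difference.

Group 9 minus oxidation state +2 gives a d⁷ configuration for Co²⁺.
Octahedral (high-spin): t₂g⁵ eg², CFSE = 5(−0.4) + 2(+0.6) = -0.8Δo = -0.8 × 89 = -71 kJ/mol.
Tetrahedral e⁴ t₂³ gives -1.2Δₜ = -1.2 × (4/9) × 89 = -47 kJ/mol.
OSPE = -71 − (-47) = -24 kJ/mol.

-24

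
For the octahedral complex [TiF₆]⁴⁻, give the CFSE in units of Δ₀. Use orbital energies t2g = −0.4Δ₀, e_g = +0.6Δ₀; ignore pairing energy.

Each F⁻ contributes -1; 6 × (-1) = -6. With overall charge -4, Ti is in the +2 oxidation state.
Group 4 minus oxidation state +2 gives a d² configuration for Ti²⁺.
For octahedral d² the high- and low-spin configurations coincide.
Configuration: t2g^2 e_g^0.
CFSE = 2(-0.4Δ₀) + 0(0.6Δ₀) = -0.8Δ₀ + 0.0Δ₀ = -0.8Δ₀.

-0.8 Δ₀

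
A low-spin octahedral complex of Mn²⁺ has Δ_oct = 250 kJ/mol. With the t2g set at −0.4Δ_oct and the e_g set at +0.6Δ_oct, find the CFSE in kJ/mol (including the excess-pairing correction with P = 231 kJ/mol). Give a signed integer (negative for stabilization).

Group 7 minus oxidation state +2 gives a d⁵ configuration for Mn²⁺.
Configuration: t2g^5 e_g^0.
CFSE(orbital) = 5×(-0.4Δ_oct) + 0×(0.6Δ_oct) = -2.0Δ_oct; with Δ_oct = 250 kJ/mol that is -500 kJ/mol.
High-spin d⁵ would be t2g^3 e_g^2 with 0 pairs; low-spin has 2, so 2 excess pairs cost +2P = +462 kJ/mol.
Overall CFSE = -500 + 462 = -38 kJ/mol.

-38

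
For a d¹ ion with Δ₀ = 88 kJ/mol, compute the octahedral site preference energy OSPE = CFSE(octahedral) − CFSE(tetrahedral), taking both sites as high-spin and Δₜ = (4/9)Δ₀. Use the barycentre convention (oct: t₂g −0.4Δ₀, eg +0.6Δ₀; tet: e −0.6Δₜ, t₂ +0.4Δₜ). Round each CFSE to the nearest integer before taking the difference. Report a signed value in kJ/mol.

-12

In an octahedral site d¹ (HS) is t2g^1 e_g^0, giving CFSE(oct) = -0.4Δ₀ = -35 kJ/mol.
Tetrahedral: e^1 t2^0, CFSE = 1(−0.6) + 0(+0.4) = -0.6Δₜ = -0.6 × (4/9) × 88 = -23 kJ/mol.
OSPE = CFSE(oct) − CFSE(tet) = -35 − (-23) = -12 kJ/mol.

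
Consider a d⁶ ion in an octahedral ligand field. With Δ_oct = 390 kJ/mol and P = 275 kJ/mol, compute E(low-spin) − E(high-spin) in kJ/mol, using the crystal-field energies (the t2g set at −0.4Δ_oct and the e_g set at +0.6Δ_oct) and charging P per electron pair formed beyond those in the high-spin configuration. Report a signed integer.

-230

High-spin d⁶ fills as t2g^4 e_g^2 with CFSE 4(−0.4) + 2(+0.6) = -0.4Δ_oct = -156 kJ/mol.
Low-spin t2g^6 e_g^0 gives -2.4Δ_oct = -936 kJ/mol, but forming 2 extra pairs costs 2P = 550 kJ/mol, so E(LS) = -936 + 550 = -386 kJ/mol.
E(LS) − E(HS) = -386 − (-156) = -230 kJ/mol.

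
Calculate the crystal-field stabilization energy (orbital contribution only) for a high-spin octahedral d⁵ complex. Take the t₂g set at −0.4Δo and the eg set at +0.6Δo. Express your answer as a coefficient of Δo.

Configuration: t₂g³ eg².
CFSE = 3(-0.4Δo) + 2(0.6Δo) = -1.2Δo + 1.2Δo = 0.0Δo.

0.0 Δo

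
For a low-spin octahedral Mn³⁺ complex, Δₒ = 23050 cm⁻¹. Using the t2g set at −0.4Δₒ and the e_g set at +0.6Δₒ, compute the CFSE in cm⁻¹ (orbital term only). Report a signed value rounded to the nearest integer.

Mn is in group 7, so Mn³⁺ is d⁴ (7 − 3 = 4).
Configuration: t2g^4 e_g^0.
CFSE(orbital) = 4×(-0.4Δₒ) + 0×(0.6Δₒ) = -1.6Δₒ; with Δₒ = 23050 cm⁻¹ that is -36880 cm⁻¹.

-36880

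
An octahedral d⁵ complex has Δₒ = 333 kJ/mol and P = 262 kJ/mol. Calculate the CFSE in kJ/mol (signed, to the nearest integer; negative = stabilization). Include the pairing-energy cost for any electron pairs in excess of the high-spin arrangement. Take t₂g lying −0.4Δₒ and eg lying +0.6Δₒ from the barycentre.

Here Δₒ > P (333 > 262), so the low-spin state is favoured.
Configuration: t₂g⁵ eg⁰.
Orbital CFSE = -2.0Δₒ = -2.0 × 333 = -666 kJ/mol.
Excess pairs vs high-spin: 2 − 0 = 2; pairing cost = +524 kJ/mol.
Net CFSE = -666 + 524 = -142 kJ/mol.

-142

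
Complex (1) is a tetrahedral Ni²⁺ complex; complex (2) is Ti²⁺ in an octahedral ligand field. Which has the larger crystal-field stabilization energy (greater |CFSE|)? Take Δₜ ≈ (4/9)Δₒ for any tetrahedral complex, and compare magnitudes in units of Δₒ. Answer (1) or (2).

(1): Ni is in group 10, so Ni²⁺ is d⁸ (10 − 2 = 8); Tetrahedral splitting is small, so the complex is high-spin; e^4 t2^4, CFSE = -0.8Δₜ ≈ -0.36Δₒ.
(2): Ti sits in group 4; removing 2 electrons leaves Ti²⁺ with 4 − 2 = 2 d electrons; For octahedral d² the high- and low-spin configurations coincide; t₂g² eg⁰, CFSE = -0.8Δₒ.
So (2) has the larger |CFSE|.

(2)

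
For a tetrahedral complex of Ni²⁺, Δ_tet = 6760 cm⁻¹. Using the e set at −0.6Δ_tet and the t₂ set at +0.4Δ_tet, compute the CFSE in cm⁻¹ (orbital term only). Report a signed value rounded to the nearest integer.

-5408

Ni is in group 10, so Ni²⁺ is d⁸ (10 − 2 = 8).
Tetrahedral splitting is small, so the complex is high-spin.
Configuration: e⁴ t₂⁴.
CFSE(orbital) = 4×(-0.6Δ_tet) + 4×(0.4Δ_tet) = -0.8Δ_tet; with Δ_tet = 6760 cm⁻¹ that is -5408 cm⁻¹.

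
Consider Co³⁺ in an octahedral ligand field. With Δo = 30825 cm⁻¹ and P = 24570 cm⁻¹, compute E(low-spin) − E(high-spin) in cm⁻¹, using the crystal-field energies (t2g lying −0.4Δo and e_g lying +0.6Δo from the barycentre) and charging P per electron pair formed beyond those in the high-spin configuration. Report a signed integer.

-12510

Group 9 minus oxidation state +3 gives a d⁶ configuration for Co³⁺.
In the high-spin limit (t2g^4 e_g^2) the orbital term is -0.4Δo = -12330 cm⁻¹, with no excess pairing.
Low-spin t2g^6 e_g^0 gives -2.4Δo = -73980 cm⁻¹, but forming 2 extra pairs costs 2P = 49140 cm⁻¹, so E(LS) = -73980 + 49140 = -24840 cm⁻¹.
The difference is -24840 − (-12330) = -12510 cm⁻¹, so low-spin lies lower.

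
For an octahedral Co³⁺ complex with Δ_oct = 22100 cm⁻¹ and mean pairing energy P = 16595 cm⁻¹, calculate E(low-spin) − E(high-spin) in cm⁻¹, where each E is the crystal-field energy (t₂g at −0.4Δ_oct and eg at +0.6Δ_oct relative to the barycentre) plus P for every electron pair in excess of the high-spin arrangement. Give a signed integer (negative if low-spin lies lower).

-11010

Group 9 minus oxidation state +3 gives a d⁶ configuration for Co³⁺.
High-spin: t₂g⁴ eg², CFSE = -0.4Δ_oct = -8840 cm⁻¹.
Low-spin t₂g⁶ eg⁰ gives -2.4Δ_oct = -53040 cm⁻¹, but forming 2 extra pairs costs 2P = 33190 cm⁻¹, so E(LS) = -53040 + 33190 = -19850 cm⁻¹.
The difference is -19850 − (-8840) = -11010 cm⁻¹, so low-spin lies lower.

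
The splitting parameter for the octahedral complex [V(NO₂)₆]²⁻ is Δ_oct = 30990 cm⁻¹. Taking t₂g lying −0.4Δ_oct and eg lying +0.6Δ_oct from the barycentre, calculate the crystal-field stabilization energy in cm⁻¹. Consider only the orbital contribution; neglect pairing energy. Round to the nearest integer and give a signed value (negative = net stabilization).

-12396

Each NO₂⁻ contributes -1; 6 × (-1) = -6. With overall charge -2, V is in the +4 oxidation state.
V sits in group 5; removing 4 electrons leaves V⁴⁺ with 5 − 4 = 1 d electrons.
For octahedral d¹ the high- and low-spin configurations coincide.
The d¹ electrons fill as t₂g¹ eg⁰.
CFSE(orbital) = 1×(-0.4Δ_oct) + 0×(0.6Δ_oct) = -0.4Δ_oct; with Δ_oct = 30990 cm⁻¹ that is -12396 cm⁻¹.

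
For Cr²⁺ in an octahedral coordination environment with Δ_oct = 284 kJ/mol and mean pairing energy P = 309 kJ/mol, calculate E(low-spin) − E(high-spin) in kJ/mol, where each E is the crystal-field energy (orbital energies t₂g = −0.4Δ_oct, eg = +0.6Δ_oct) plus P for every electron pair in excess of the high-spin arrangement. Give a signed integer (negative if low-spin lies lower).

Cr sits in group 6; removing 2 electrons leaves Cr²⁺ with 6 − 2 = 4 d electrons.
High-spin d⁴ fills as t₂g³ eg¹ with CFSE 3(−0.4) + 1(+0.6) = -0.6Δ_oct = -170 kJ/mol.
Low-spin: t₂g⁴ eg⁰, orbital CFSE = -1.6Δ_oct = -454 kJ/mol; plus 1 excess pair × P = +309 kJ/mol; total -145 kJ/mol.
Thus E(LS) − E(HS) = 25 kJ/mol.

25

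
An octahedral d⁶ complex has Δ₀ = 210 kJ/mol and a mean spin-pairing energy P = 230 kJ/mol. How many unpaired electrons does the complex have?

4

Here Δ₀ < P (210 < 230), so the high-spin state is favoured.
Filling d⁶ accordingly: t₂g⁴ eg².
Unpaired electrons: 4.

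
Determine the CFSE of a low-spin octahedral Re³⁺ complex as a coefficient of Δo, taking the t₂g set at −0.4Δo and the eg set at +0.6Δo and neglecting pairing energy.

-1.6 Δo

Re is in group 7, so Re³⁺ is d⁴ (7 − 3 = 4).
Configuration: t₂g⁴ eg⁰.
CFSE = 4(-0.4Δo) + 0(0.6Δo) = -1.6Δo + 0.0Δo = -1.6Δo.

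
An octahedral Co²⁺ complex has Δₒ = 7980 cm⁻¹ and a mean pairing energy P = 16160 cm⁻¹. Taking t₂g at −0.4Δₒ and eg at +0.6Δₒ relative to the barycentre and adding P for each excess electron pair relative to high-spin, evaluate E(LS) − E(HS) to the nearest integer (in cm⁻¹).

8180

Co sits in group 9; removing 2 electrons leaves Co²⁺ with 9 − 2 = 7 d electrons.
In the high-spin limit (t₂g⁵ eg²) the orbital term is -0.8Δₒ = -6384 cm⁻¹, with no excess pairing.
For low-spin the configuration is t₂g⁶ eg¹: orbital energy -1.8 × 7980 = -14364 cm⁻¹, and 1 additional pair relative to high-spin adds 16160 cm⁻¹, giving 1796 cm⁻¹.
Thus E(LS) − E(HS) = 8180 cm⁻¹.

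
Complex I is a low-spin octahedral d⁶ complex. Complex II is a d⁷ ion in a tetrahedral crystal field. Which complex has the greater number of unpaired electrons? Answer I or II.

II

I: t₂g⁶ eg⁰ → 0 unpaired.
II: Tetrahedral fields are weak (Δₜ ≈ 4/9 Δₒ), so electrons fill high-spin; e^4 t2^3 → 3 unpaired.
So II has more unpaired electrons.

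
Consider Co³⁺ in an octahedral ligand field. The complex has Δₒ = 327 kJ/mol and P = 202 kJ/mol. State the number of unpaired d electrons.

0

Group 9 minus oxidation state +3 gives a d⁶ configuration for Co³⁺.
Here Δₒ > P (327 > 202), so the low-spin state is favoured.
Configuration: t₂g⁶ eg⁰.
Unpaired electrons: 0.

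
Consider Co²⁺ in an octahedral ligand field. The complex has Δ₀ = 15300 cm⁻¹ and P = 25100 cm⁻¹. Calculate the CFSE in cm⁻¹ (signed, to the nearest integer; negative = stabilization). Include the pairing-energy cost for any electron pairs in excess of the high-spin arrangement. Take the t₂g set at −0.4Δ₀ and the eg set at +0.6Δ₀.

Group 9 minus oxidation state +2 gives a d⁷ configuration for Co²⁺.
With Δ₀ < P the complex is high-spin.
That gives t₂g⁵ eg².
Orbital CFSE = -0.8Δ₀ = -0.8 × 15300 = -12240 cm⁻¹.
High-spin has no excess pairs, so no pairing correction applies.

-12240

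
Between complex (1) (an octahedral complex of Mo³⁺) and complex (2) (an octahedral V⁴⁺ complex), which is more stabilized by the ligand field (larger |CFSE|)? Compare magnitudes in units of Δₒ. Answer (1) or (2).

(1)

(1): Group 6 minus oxidation state +3 gives a d³ configuration for Mo³⁺; For octahedral d³ the high- and low-spin configurations coincide; t₂g³ eg⁰, CFSE = -1.2Δₒ.
(2): Group 5 minus oxidation state +4 gives a d¹ configuration for V⁴⁺; t2g^1 e_g^0, CFSE = -0.4Δₒ.
So (1) has the larger |CFSE|.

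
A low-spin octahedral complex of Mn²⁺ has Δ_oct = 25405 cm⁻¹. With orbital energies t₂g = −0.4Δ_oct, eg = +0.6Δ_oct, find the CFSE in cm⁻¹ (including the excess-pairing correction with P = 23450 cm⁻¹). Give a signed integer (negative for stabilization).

-3910

Group 7 minus oxidation state +2 gives a d⁵ configuration for Mn²⁺.
Electron filling gives t₂g⁵ eg⁰.
The orbital stabilization is -2.0Δ_oct = -2.0 × 25405 = -50810 cm⁻¹.
Relative to high-spin t₂g³ eg² (0 paired), the low-spin configuration has 2 additional pairs, contributing +2 × 23450 = +46900 cm⁻¹.
Combining: -50810 + 46900 = -3910 cm⁻¹.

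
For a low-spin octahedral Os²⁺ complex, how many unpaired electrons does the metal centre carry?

0

Os²⁺: group 8, so d-count = 8 − 2 = 6.
Configuration: t2g^6 e_g^0, giving 0 unpaired electrons.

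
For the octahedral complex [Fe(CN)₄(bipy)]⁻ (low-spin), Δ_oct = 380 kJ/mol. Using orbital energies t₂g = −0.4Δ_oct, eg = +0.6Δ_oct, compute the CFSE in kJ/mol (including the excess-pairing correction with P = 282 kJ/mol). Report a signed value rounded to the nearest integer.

Ligand charges: 4×(-1) from CN⁻ and 1×(+0) from bipy sum to -4; with overall charge -1, Fe is +3.
Fe is in group 8, so Fe³⁺ is d⁵ (8 − 3 = 5).
Electron filling gives t₂g⁵ eg⁰.
CFSE(orbital) = 5×(-0.4Δ_oct) + 0×(0.6Δ_oct) = -2.0Δ_oct; with Δ_oct = 380 kJ/mol that is -760 kJ/mol.
High-spin d⁵ would be t₂g³ eg² with 0 pairs; low-spin has 2, so 2 excess pairs cost +2P = +564 kJ/mol.
Overall CFSE = -760 + 564 = -196 kJ/mol.

-196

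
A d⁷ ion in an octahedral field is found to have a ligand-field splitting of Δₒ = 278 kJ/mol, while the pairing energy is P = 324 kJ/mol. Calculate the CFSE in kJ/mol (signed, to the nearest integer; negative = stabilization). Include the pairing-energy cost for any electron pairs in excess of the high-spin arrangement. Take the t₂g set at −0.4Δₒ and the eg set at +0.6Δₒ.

Since Δₒ = 278 kJ/mol < P = 324 kJ/mol, the complex adopts the high-spin configuration.
Filling d⁷ accordingly: t₂g⁵ eg².
Orbital CFSE = -0.8Δₒ = -0.8 × 278 = -222 kJ/mol.
High-spin has no excess pairs, so no pairing correction applies.

-222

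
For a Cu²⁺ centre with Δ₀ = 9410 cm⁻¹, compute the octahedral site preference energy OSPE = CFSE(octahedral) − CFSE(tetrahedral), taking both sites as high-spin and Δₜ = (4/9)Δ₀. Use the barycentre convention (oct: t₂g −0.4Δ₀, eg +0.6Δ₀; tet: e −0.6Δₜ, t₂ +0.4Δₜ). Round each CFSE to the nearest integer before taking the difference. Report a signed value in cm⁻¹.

Group 11 minus oxidation state +2 gives a d⁹ configuration for Cu²⁺.
Octahedral high-spin t₂g⁶ eg³: CFSE = -0.6 × 9410 = -5646 cm⁻¹.
Tetrahedral e⁴ t₂⁵ gives -0.4Δₜ = -0.4 × (4/9) × 9410 = -1673 cm⁻¹.
Subtracting, OSPE = -5646 − (-1673) = -3973 cm⁻¹.

-3973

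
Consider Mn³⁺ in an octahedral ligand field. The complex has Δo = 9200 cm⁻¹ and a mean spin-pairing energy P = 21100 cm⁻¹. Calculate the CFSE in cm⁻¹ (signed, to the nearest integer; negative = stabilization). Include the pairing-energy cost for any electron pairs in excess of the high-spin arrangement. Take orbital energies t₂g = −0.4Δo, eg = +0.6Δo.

-5520

Mn is in group 7, so Mn³⁺ is d⁴ (7 − 3 = 4).
Here Δo < P (9200 < 21100), so the high-spin state is favoured.
That gives t₂g³ eg¹.
Orbital CFSE = -0.6Δo = -0.6 × 9200 = -5520 cm⁻¹.
High-spin has no excess pairs, so no pairing correction applies.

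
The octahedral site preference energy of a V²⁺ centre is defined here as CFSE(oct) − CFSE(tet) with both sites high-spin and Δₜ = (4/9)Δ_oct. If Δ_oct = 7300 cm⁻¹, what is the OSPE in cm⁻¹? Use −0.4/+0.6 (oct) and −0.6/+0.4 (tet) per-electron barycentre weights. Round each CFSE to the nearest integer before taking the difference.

-6164

Group 5 minus oxidation state +2 gives a d³ configuration for V²⁺.
Octahedral high-spin t₂g³ eg⁰: CFSE = -1.2 × 7300 = -8760 cm⁻¹.
Tetrahedral e² t₂¹ gives -0.8Δₜ = -0.8 × (4/9) × 7300 = -2596 cm⁻¹.
OSPE = CFSE(oct) − CFSE(tet) = -8760 − (-2596) = -6164 cm⁻¹.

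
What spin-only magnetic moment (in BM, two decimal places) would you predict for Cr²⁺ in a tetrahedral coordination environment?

Group 6 minus oxidation state +2 gives a d⁴ configuration for Cr²⁺.
Tetrahedral fields are weak (Δₜ ≈ 4/9 Δₒ), so electrons fill high-spin.
Configuration: e^2 t2^2 → 4 unpaired electrons.
μ(spin-only) = √[4(4+2)] = √24 ≈ 4.90 BM.

4.90 BM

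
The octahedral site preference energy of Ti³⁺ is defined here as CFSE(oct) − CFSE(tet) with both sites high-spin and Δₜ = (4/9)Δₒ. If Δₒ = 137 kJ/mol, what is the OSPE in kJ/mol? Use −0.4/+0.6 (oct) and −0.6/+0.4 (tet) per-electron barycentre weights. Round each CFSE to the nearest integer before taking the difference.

Ti is in group 4, so Ti³⁺ is d¹ (4 − 3 = 1).
In an octahedral site d¹ (HS) is t₂g¹ eg⁰, giving CFSE(oct) = -0.4Δₒ = -55 kJ/mol.
Tetrahedral e¹ t₂⁰ gives -0.6Δₜ = -0.6 × (4/9) × 137 = -37 kJ/mol.
OSPE = CFSE(oct) − CFSE(tet) = -55 − (-37) = -18 kJ/mol.

-18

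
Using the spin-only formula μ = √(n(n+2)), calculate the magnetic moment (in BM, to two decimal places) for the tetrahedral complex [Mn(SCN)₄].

3.87 BM

Each SCN⁻ contributes -1; 4 × (-1) = -4. With overall charge +0, Mn is in the +4 oxidation state.
Group 7 minus oxidation state +4 gives a d³ configuration for Mn⁴⁺.
Tetrahedral fields are weak (Δₜ ≈ 4/9 Δₒ), so electrons fill high-spin.
Configuration: e² t₂¹ → 3 unpaired electrons.
μ(spin-only) = √[3(3+2)] = √15 ≈ 3.87 BM.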